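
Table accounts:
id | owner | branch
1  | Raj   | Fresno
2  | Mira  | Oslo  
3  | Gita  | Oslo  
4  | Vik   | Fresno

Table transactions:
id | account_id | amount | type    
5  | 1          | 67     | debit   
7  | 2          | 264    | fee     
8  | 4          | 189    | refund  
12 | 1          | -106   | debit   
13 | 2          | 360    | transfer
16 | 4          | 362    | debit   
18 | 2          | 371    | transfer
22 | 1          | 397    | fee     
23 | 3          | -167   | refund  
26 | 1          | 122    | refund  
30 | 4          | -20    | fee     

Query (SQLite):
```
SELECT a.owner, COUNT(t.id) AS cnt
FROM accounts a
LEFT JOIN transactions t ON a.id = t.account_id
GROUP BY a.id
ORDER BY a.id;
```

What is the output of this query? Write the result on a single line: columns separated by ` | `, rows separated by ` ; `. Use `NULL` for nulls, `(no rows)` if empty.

Raj | 4 ; Mira | 3 ; Gita | 1 ; Vik | 3

LEFT JOIN keeps every accounts row; unmatched ones get NULL for transactions columns.
Group by accounts.id and compute COUNT(t.id). COUNT(col) of an all-NULL group is 0.
  1: ids {5, 12, 22, 26} → COUNT(t.id)=4
  2: ids {7, 13, 18} → COUNT(t.id)=3
  3: ids {23} → COUNT(t.id)=1
  4: ids {8, 16, 30} → COUNT(t.id)=3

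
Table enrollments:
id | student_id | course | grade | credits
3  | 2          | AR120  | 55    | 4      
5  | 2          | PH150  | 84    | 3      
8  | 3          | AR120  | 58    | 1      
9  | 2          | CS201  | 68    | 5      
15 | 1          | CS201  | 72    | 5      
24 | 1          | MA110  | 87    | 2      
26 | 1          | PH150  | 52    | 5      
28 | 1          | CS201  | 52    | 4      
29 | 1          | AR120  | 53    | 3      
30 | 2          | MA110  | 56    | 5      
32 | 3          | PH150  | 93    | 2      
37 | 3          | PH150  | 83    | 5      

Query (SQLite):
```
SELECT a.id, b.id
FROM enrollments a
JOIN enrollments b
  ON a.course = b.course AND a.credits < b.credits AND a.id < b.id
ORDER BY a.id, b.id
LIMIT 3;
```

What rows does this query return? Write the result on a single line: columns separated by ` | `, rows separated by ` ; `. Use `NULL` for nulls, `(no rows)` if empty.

Pairs (a,b) with same course, a.credits < b.credits, a.id < b.id.
course groups: AR120:{3,8,29} CS201:{9,15,28} MA110:{24,30} PH150:{5,26,32,37}
Ordered by (a.id, b.id); first 3.

5 | 26 ; 5 | 37 ; 8 | 29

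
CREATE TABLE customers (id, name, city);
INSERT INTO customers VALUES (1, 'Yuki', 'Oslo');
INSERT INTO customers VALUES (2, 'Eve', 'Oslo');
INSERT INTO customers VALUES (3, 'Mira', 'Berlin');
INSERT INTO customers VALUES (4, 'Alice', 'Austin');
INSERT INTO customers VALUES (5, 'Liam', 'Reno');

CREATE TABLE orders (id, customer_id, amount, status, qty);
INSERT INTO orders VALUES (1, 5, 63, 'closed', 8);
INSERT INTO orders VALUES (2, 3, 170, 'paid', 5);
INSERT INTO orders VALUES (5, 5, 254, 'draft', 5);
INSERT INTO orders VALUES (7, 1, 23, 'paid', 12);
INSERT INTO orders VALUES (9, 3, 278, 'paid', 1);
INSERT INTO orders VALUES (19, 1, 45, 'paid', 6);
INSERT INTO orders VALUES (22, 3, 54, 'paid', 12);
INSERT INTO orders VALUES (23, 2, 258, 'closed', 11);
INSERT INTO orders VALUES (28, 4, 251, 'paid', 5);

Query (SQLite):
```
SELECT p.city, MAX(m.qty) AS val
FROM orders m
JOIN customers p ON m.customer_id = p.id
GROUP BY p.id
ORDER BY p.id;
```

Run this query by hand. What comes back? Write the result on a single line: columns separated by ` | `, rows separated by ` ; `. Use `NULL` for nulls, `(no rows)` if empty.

Oslo | 12 ; Oslo | 11 ; Berlin | 12 ; Austin | 5 ; Reno | 8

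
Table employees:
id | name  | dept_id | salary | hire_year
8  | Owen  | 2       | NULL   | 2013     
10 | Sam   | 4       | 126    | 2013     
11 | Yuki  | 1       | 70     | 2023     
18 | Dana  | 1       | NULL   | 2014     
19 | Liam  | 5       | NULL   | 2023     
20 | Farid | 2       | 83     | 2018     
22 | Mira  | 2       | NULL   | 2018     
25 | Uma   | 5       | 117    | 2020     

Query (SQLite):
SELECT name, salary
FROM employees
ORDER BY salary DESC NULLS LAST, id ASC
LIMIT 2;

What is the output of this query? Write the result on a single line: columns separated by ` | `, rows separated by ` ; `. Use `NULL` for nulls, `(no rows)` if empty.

Sort by salary desc, tiebreak id asc: (126, id=10), (117, id=25), (83, id=20), (70, id=11), (NULL, id=8) …. Take first 2.
NULLS LAST: NULL salary rows go after all non-NULL rows (among themselves ordered by id asc).

Sam | 126 ; Uma | 117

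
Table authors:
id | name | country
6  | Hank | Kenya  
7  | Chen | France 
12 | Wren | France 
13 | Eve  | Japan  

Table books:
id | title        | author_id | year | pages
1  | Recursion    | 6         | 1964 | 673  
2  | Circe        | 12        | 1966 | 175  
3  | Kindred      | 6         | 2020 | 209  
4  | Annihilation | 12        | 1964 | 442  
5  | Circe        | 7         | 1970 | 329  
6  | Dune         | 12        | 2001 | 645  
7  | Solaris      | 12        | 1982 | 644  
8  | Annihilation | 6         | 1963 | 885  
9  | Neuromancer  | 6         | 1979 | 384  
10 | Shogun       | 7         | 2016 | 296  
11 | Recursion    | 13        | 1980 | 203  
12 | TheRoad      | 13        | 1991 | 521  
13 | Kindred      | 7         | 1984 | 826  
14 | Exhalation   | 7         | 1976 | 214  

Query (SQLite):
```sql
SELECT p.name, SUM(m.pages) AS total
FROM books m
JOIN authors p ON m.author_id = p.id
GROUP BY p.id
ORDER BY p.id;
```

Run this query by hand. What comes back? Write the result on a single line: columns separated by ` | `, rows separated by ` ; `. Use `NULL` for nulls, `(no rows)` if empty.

Join each books row to its authors via author_id.
Group joined rows by authors.id; compute SUM(m.pages) per group.
  6: ids {1, 3, 8, 9} → SUM(m.pages)=2151
  7: ids {5, 10, 13, 14} → SUM(m.pages)=1665
  12: ids {2, 4, 6, 7} → SUM(m.pages)=1906
  13: ids {11, 12} → SUM(m.pages)=724

Hank | 2151 ; Chen | 1665 ; Wren | 1906 ; Eve | 724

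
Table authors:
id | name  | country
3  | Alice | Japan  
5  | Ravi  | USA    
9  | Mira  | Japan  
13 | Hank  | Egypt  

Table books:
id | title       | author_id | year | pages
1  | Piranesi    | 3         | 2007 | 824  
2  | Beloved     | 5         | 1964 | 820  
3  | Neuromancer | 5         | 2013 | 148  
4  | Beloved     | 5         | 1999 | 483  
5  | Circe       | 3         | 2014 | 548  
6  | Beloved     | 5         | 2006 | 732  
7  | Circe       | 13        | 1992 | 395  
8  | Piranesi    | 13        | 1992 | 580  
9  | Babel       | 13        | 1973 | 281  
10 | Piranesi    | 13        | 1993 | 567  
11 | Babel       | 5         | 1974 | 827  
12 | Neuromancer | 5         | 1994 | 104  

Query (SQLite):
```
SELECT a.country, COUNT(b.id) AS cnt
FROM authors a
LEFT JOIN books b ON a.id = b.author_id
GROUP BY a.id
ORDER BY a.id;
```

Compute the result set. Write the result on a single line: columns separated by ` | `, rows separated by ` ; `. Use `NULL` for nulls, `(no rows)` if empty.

Japan | 2 ; USA | 6 ; Japan | 0 ; Egypt | 4

LEFT JOIN keeps every authors row; unmatched ones get NULL for books columns.
Group by authors.id and compute COUNT(b.id). COUNT(col) of an all-NULL group is 0.
  3: ids {1, 5} → COUNT(b.id)=2
  5: ids {2, 3, 4, 6, 11, 12} → COUNT(b.id)=6
  9: ids {—} → COUNT(b.id)=0
  13: ids {7, 8, 9, 10} → COUNT(b.id)=4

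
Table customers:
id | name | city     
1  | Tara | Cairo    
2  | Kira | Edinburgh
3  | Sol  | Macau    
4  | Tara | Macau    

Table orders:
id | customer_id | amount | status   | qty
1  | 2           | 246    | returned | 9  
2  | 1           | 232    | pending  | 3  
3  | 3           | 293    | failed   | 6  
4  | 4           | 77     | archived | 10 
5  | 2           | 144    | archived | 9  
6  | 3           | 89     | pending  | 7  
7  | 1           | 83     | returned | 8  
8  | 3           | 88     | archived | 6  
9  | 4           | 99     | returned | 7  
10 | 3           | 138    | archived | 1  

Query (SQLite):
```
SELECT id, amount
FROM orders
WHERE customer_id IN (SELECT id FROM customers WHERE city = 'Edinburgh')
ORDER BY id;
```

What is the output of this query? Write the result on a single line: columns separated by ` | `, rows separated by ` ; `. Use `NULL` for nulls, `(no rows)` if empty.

Inner query: customers.id where city = 'Edinburgh'.
Outer: keep orders rows whose customer_id is in that set.
Inner query → {2}

1 | 246 ; 5 | 144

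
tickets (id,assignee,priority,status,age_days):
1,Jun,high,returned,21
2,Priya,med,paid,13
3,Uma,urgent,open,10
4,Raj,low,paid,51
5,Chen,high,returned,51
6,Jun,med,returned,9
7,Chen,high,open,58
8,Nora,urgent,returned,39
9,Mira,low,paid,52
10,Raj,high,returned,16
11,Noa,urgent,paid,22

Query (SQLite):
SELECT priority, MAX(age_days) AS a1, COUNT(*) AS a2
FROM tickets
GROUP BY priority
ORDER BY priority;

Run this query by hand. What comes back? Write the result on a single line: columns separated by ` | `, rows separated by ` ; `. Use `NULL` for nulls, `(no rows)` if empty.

high | 58 | 4 ; low | 52 | 2 ; med | 13 | 2 ; urgent | 39 | 3

Group tickets by priority.
Per group compute: MAX(age_days), COUNT(*).
  high: ids {1, 5, 7, 10} → MAX(age_days)=58, COUNT(*)=4
  low: ids {4, 9} → MAX(age_days)=52, COUNT(*)=2
  med: ids {2, 6} → MAX(age_days)=13, COUNT(*)=2
  urgent: ids {3, 8, 11} → MAX(age_days)=39, COUNT(*)=3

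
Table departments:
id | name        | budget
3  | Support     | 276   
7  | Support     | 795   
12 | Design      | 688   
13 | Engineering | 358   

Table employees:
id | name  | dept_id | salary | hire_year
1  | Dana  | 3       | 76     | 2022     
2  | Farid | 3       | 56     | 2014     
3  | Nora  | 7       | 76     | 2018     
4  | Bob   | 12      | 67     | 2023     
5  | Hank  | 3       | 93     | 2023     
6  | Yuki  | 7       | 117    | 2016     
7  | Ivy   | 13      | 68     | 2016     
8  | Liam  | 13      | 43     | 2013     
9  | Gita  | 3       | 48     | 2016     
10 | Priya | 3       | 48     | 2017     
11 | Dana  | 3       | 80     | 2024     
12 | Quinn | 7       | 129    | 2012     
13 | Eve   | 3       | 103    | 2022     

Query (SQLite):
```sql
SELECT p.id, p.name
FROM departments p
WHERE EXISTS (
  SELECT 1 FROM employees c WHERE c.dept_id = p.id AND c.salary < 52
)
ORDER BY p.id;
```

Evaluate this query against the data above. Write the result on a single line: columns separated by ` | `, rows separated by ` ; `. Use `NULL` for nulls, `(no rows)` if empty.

For each departments row, check whether any employees with matching dept_id has salary < 52.
Keep rows where that is true.

3 | Support ; 13 | Engineering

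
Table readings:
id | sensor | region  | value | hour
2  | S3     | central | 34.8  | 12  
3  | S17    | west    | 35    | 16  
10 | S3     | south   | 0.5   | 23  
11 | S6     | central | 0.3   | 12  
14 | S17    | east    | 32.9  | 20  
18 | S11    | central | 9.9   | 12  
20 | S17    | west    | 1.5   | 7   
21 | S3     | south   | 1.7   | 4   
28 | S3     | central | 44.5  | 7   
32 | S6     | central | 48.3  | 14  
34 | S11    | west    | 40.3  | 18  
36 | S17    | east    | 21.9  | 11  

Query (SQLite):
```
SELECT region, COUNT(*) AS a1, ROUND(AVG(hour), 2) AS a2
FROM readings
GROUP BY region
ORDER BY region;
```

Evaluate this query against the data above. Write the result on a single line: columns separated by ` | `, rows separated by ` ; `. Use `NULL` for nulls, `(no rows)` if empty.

Group readings by region.
Per group compute: COUNT(*), ROUND(AVG(hour), 2).
  central: ids {2, 11, 18, 28, 32} → COUNT(*)=5, ROUND(AVG(hour), 2)=11.4
  east: ids {14, 36} → COUNT(*)=2, ROUND(AVG(hour), 2)=15.5
  south: ids {10, 21} → COUNT(*)=2, ROUND(AVG(hour), 2)=13.5
  west: ids {3, 20, 34} → COUNT(*)=3, ROUND(AVG(hour), 2)=13.67

central | 5 | 11.4 ; east | 2 | 15.5 ; south | 2 | 13.5 ; west | 3 | 13.67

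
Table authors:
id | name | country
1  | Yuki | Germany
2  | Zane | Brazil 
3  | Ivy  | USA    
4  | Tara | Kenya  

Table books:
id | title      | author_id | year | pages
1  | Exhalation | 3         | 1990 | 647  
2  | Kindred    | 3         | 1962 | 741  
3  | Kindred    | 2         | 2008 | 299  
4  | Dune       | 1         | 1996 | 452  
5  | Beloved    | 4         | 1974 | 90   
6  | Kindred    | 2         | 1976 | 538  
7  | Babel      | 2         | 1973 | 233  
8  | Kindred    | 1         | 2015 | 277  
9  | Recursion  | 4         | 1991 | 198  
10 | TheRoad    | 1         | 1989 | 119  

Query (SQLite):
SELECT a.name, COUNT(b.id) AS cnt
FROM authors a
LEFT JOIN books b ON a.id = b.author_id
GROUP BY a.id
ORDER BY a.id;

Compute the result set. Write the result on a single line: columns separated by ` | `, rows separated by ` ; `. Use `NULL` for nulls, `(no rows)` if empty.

Yuki | 3 ; Zane | 3 ; Ivy | 2 ; Tara | 2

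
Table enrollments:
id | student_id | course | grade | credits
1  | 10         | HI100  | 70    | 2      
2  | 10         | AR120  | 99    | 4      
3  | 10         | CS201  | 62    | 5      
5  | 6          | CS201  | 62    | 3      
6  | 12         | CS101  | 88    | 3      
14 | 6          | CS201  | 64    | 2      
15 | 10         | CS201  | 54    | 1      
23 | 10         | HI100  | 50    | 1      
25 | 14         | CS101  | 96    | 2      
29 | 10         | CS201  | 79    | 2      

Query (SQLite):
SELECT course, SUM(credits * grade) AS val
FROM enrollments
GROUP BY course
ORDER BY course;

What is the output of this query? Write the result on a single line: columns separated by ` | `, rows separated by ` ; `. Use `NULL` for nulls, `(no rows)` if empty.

For each row compute credits * grade.
Group by course; take SUM of the expression per group.
  AR120: ids {2} → SUM(credits * grade)=396
  CS101: ids {6, 25} → SUM(credits * grade)=456
  CS201: ids {3, 5, 14, 15, 29} → SUM(credits * grade)=836
  HI100: ids {1, 23} → SUM(credits * grade)=190

AR120 | 396 ; CS101 | 456 ; CS201 | 836 ; HI100 | 190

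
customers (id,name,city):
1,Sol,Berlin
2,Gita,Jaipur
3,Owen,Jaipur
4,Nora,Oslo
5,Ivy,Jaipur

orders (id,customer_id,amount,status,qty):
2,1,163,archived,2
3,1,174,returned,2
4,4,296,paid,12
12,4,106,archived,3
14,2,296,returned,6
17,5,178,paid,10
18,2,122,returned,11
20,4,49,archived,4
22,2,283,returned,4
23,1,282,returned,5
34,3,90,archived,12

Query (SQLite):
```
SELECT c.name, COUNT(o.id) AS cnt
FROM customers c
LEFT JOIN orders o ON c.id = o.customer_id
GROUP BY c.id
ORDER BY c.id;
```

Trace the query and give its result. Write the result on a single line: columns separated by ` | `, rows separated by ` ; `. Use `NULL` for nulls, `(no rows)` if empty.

LEFT JOIN keeps every customers row; unmatched ones get NULL for orders columns.
Group by customers.id and compute COUNT(o.id). COUNT(col) of an all-NULL group is 0.
  1: ids {2, 3, 23} → COUNT(o.id)=3
  2: ids {14, 18, 22} → COUNT(o.id)=3
  3: ids {34} → COUNT(o.id)=1
  4: ids {4, 12, 20} → COUNT(o.id)=3
  5: ids {17} → COUNT(o.id)=1

Sol | 3 ; Gita | 3 ; Owen | 1 ; Nora | 3 ; Ivy | 1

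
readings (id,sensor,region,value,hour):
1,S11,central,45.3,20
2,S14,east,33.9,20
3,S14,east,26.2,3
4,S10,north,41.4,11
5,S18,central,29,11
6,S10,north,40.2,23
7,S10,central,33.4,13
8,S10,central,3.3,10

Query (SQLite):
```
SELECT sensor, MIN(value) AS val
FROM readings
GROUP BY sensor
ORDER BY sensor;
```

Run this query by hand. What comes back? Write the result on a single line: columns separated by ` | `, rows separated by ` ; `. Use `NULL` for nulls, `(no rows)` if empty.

Partition readings by sensor; compute MIN(value) within each group.
  S10: ids {4, 6, 7, 8} → MIN(value)=3.3
  S11: ids {1} → MIN(value)=45.3
  S14: ids {2, 3} → MIN(value)=26.2
  S18: ids {5} → MIN(value)=29

S10 | 3.3 ; S11 | 45.3 ; S14 | 26.2 ; S18 | 29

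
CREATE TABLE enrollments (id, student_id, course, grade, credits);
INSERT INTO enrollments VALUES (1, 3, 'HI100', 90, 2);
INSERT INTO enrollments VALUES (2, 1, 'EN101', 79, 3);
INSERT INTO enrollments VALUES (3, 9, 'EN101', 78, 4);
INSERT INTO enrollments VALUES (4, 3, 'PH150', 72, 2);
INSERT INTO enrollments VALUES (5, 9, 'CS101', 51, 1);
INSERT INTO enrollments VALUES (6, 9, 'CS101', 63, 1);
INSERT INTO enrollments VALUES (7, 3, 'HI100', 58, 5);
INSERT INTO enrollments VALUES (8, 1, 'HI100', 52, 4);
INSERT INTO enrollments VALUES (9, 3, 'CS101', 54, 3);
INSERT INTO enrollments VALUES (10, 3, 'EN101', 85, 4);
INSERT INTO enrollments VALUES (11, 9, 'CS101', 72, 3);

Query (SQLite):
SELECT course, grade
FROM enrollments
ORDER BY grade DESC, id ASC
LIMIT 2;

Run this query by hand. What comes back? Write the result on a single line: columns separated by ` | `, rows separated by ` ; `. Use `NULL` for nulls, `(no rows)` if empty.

HI100 | 90 ; EN101 | 85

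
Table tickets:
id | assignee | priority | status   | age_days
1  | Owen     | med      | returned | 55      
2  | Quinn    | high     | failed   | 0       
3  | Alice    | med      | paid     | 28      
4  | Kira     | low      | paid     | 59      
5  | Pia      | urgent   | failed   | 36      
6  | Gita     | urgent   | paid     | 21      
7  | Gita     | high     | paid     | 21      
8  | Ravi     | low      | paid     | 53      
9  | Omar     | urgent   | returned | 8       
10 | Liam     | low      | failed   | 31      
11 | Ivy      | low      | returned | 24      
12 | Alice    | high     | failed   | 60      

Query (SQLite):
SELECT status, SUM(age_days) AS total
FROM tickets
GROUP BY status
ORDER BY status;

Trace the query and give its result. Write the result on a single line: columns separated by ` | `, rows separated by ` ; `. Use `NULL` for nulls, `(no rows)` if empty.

Partition tickets by status; compute SUM(age_days) within each group.
  failed: ids {2, 5, 10, 12} → SUM(age_days)=127
  paid: ids {3, 4, 6, 7, 8} → SUM(age_days)=182
  returned: ids {1, 9, 11} → SUM(age_days)=87

failed | 127 ; paid | 182 ; returned | 87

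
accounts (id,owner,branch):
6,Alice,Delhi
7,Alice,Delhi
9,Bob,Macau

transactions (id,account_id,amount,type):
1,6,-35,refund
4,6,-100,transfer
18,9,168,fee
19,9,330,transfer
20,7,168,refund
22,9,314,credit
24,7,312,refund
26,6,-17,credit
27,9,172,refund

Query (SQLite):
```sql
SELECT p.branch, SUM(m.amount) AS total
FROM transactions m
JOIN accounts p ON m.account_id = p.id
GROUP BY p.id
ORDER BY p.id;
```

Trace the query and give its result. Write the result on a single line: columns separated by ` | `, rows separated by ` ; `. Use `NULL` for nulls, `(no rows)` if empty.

Join each transactions row to its accounts via account_id.
Group joined rows by accounts.id; compute SUM(m.amount) per group.
  6: ids {1, 4, 26} → SUM(m.amount)=-152
  7: ids {20, 24} → SUM(m.amount)=480
  9: ids {18, 19, 22, 27} → SUM(m.amount)=984

Delhi | -152 ; Delhi | 480 ; Macau | 984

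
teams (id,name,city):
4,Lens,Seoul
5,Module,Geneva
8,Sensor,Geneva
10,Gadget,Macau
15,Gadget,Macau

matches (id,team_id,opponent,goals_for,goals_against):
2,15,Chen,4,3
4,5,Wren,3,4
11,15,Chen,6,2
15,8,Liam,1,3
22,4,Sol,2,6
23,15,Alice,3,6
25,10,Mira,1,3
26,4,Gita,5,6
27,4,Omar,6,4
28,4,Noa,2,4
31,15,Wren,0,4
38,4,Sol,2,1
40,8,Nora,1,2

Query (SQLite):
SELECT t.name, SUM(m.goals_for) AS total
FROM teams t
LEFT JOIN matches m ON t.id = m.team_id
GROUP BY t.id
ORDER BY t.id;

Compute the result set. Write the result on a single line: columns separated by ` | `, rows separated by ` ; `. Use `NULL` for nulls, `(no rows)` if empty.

LEFT JOIN keeps every teams row; unmatched ones get NULL for matches columns.
Group by teams.id and compute SUM(m.goals_for). SUM over an all-NULL group is NULL.
  4: ids {22, 26, 27, 28, 38} → SUM(m.goals_for)=17
  5: ids {4} → SUM(m.goals_for)=3
  8: ids {15, 40} → SUM(m.goals_for)=2
  10: ids {25} → SUM(m.goals_for)=1
  15: ids {2, 11, 23, 31} → SUM(m.goals_for)=13

Lens | 17 ; Module | 3 ; Sensor | 2 ; Gadget | 1 ; Gadget | 13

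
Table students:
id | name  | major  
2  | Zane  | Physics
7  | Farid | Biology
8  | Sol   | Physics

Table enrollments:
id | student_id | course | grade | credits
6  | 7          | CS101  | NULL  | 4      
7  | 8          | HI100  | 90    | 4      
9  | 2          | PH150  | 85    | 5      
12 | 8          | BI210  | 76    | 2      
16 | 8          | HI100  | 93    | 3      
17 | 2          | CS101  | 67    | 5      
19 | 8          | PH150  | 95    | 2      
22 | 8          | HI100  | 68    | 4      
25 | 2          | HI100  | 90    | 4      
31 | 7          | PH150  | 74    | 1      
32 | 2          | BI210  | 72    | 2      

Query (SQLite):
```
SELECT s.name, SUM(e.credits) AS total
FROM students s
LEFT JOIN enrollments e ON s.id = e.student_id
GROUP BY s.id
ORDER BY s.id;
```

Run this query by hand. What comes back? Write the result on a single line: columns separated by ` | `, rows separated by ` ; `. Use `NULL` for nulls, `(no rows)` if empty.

LEFT JOIN keeps every students row; unmatched ones get NULL for enrollments columns.
Group by students.id and compute SUM(e.credits). SUM over an all-NULL group is NULL.
  2: ids {9, 17, 25, 32} → SUM(e.credits)=16
  7: ids {6, 31} → SUM(e.credits)=5
  8: ids {7, 12, 16, 19, 22} → SUM(e.credits)=15

Zane | 16 ; Farid | 5 ; Sol | 15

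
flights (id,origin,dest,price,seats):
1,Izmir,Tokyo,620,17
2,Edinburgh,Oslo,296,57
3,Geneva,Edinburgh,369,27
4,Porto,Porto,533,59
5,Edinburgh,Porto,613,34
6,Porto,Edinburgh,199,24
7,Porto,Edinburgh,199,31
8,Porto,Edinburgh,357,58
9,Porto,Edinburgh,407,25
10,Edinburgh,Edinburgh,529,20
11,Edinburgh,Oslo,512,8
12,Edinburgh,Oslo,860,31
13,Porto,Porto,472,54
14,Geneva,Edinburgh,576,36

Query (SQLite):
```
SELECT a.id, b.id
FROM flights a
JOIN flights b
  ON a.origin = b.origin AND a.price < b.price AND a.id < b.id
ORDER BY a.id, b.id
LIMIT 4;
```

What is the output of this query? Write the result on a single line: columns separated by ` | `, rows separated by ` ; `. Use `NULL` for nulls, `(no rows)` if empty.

Pairs (a,b) with same origin, a.price < b.price, a.id < b.id.
origin groups: Edinburgh:{2,5,10,11,12} Geneva:{3,14} Izmir:{1} Porto:{4,6,7,8,9,13}
Ordered by (a.id, b.id); first 4.

2 | 5 ; 2 | 10 ; 2 | 11 ; 2 | 12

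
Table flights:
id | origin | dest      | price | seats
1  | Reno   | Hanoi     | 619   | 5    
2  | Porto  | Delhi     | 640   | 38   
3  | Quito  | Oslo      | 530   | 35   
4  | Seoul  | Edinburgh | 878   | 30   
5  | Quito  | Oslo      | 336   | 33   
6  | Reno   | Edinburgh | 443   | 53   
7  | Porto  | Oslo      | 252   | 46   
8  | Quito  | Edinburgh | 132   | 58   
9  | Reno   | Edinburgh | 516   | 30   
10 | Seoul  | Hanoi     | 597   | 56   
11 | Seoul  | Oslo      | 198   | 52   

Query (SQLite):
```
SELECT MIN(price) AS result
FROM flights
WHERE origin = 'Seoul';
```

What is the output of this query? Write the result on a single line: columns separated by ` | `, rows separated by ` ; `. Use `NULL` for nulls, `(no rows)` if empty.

Rows where origin='Seoul' → price values: [878, 597, 198].
MIN of non-NULL values = 198.

198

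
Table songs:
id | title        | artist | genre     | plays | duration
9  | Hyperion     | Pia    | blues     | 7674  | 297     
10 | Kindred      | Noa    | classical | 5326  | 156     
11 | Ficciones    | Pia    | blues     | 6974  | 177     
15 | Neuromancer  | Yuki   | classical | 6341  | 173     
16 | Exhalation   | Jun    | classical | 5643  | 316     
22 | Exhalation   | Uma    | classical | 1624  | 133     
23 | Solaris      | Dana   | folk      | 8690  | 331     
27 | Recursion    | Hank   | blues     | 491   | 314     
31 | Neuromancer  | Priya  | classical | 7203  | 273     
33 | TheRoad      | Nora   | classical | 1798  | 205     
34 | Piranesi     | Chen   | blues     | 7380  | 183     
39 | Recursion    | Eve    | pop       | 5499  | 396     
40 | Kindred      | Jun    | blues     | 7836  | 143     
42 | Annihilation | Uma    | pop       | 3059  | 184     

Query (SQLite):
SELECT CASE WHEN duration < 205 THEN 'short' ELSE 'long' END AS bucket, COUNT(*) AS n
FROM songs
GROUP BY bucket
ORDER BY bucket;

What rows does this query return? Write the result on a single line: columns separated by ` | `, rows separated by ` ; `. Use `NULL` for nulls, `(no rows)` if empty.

long | 7 ; short | 7

Bucket rows by duration < 205 → 'short' else 'long'; count each bucket.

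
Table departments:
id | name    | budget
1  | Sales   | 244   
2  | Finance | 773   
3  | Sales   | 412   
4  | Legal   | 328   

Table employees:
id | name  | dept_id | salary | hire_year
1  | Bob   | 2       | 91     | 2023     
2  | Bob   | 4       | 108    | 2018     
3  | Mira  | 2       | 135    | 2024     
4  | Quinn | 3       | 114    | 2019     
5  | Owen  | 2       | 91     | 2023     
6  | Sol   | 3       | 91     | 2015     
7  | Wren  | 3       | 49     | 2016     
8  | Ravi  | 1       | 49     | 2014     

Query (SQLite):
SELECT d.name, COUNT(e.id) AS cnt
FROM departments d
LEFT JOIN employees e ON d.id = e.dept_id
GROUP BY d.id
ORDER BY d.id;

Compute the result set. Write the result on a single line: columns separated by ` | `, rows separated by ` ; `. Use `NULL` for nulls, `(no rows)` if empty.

LEFT JOIN keeps every departments row; unmatched ones get NULL for employees columns.
Group by departments.id and compute COUNT(e.id). COUNT(col) of an all-NULL group is 0.
  1: ids {8} → COUNT(e.id)=1
  2: ids {1, 3, 5} → COUNT(e.id)=3
  3: ids {4, 6, 7} → COUNT(e.id)=3
  4: ids {2} → COUNT(e.id)=1

Sales | 1 ; Finance | 3 ; Sales | 3 ; Legal | 1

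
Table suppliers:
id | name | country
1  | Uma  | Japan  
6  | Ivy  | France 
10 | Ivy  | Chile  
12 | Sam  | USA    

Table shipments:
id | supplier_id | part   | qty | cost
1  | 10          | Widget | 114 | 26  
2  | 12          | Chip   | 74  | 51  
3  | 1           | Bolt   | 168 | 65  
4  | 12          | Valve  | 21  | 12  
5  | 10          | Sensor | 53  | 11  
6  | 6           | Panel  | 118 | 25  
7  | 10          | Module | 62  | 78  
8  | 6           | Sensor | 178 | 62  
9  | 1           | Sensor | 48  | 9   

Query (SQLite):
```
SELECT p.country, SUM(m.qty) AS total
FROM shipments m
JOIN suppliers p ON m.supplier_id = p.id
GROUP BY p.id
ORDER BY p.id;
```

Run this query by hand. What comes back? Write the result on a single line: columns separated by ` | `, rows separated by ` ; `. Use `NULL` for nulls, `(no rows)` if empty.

Japan | 216 ; France | 296 ; Chile | 229 ; USA | 95

Join each shipments row to its suppliers via supplier_id.
Group joined rows by suppliers.id; compute SUM(m.qty) per group.
  1: ids {3, 9} → SUM(m.qty)=216
  6: ids {6, 8} → SUM(m.qty)=296
  10: ids {1, 5, 7} → SUM(m.qty)=229
  12: ids {2, 4} → SUM(m.qty)=95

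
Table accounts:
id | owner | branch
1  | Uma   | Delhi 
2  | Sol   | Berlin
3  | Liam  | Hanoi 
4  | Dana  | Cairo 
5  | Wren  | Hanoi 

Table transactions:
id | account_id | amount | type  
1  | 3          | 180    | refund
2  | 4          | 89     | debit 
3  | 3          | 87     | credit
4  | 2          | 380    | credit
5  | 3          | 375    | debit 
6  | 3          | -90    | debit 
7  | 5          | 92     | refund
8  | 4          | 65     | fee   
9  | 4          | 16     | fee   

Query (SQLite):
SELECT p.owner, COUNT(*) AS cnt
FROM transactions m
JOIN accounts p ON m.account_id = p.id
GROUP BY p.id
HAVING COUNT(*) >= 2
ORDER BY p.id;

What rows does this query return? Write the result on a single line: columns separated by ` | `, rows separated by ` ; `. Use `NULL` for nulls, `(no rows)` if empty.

Join each transactions row to its accounts via account_id.
Group joined rows by accounts.id; compute COUNT(*) per group.
HAVING: keep groups with count ≥ 2.
  2: ids {4} → COUNT(*)=1
  3: ids {1, 3, 5, 6} → COUNT(*)=4
  4: ids {2, 8, 9} → COUNT(*)=3
  5: ids {7} → COUNT(*)=1

Liam | 4 ; Dana | 3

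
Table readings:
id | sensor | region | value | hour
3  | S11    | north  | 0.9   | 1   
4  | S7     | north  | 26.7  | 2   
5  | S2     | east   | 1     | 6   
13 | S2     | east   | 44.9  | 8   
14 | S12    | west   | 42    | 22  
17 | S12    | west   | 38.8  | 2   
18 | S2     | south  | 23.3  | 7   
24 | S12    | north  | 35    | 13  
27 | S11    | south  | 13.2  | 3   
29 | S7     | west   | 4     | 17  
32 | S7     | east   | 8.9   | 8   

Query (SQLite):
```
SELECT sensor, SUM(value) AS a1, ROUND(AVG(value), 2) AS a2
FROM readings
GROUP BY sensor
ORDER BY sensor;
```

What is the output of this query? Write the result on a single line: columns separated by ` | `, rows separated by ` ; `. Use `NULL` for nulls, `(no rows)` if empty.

Group readings by sensor.
Per group compute: SUM(value), ROUND(AVG(value), 2).
  S11: ids {3, 27} → SUM(value)=14.1, ROUND(AVG(value), 2)=7.05
  S12: ids {14, 17, 24} → SUM(value)=115.8, ROUND(AVG(value), 2)=38.6
  S2: ids {5, 13, 18} → SUM(value)=69.2, ROUND(AVG(value), 2)=23.07
  S7: ids {4, 29, 32} → SUM(value)=39.6, ROUND(AVG(value), 2)=13.2

S11 | 14.1 | 7.05 ; S12 | 115.8 | 38.6 ; S2 | 69.2 | 23.07 ; S7 | 39.6 | 13.2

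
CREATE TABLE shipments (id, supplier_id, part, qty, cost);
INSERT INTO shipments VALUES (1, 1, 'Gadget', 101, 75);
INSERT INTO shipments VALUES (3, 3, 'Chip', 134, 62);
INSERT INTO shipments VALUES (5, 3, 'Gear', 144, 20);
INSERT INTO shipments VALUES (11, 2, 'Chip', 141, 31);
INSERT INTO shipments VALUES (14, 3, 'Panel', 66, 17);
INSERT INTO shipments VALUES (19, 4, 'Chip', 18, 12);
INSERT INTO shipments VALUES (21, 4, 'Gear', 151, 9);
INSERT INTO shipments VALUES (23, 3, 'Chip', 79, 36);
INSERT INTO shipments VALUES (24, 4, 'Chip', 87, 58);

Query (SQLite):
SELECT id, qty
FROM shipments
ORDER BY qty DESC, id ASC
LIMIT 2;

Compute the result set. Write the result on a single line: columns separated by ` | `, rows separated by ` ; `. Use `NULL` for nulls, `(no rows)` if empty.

Sort by qty desc, tiebreak id asc: (151, id=21), (144, id=5), (141, id=11), (134, id=3), (101, id=1) …. Take first 2.

21 | 151 ; 5 | 144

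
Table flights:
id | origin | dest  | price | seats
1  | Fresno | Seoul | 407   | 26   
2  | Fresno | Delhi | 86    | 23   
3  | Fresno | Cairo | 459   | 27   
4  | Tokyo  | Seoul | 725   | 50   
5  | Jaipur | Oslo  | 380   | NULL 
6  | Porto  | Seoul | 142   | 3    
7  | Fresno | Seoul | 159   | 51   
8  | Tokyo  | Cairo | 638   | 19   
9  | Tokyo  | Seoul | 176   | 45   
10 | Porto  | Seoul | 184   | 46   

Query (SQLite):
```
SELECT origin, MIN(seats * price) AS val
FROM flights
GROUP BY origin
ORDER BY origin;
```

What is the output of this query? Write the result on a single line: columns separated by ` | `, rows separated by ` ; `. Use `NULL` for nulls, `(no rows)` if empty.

Fresno | 1978 ; Jaipur | NULL ; Porto | 426 ; Tokyo | 7920

For each row compute seats * price.
Group by origin; take MIN of the expression per group.
  Fresno: ids {1, 2, 3, 7} → MIN(seats * price)=1978
  Jaipur: ids {5} → MIN(seats * price)=NULL
  Porto: ids {6, 10} → MIN(seats * price)=426
  Tokyo: ids {4, 8, 9} → MIN(seats * price)=7920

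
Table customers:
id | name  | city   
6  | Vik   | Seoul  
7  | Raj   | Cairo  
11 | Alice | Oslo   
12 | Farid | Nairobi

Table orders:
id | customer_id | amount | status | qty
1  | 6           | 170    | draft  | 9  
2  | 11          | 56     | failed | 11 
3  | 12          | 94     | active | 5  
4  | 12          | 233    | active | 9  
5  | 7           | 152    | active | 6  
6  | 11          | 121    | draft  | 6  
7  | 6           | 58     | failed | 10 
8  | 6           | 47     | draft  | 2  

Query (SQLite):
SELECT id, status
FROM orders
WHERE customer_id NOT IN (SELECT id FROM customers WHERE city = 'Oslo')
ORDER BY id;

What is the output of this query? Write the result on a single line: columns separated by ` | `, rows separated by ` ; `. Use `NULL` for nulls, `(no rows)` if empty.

Inner query: customers.id where city = 'Oslo'.
Outer: keep orders rows whose customer_id is not in that set.
Inner query → {11}

1 | draft ; 3 | active ; 4 | active ; 5 | active ; 7 | failed ; 8 | draft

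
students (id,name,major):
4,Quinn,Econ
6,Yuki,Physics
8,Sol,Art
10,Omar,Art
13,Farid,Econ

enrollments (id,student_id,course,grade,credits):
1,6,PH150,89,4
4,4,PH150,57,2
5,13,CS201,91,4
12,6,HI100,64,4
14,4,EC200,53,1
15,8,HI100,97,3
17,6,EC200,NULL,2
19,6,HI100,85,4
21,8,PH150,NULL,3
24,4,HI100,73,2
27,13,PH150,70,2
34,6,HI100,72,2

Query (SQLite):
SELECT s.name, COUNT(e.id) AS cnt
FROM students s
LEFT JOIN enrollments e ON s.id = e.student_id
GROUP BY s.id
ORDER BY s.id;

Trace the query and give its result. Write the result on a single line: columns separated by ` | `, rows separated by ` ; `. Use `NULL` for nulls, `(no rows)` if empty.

LEFT JOIN keeps every students row; unmatched ones get NULL for enrollments columns.
Group by students.id and compute COUNT(e.id). COUNT(col) of an all-NULL group is 0.
  4: ids {4, 14, 24} → COUNT(e.id)=3
  6: ids {1, 12, 17, 19, 34} → COUNT(e.id)=5
  8: ids {15, 21} → COUNT(e.id)=2
  10: ids {—} → COUNT(e.id)=0
  13: ids {5, 27} → COUNT(e.id)=2

Quinn | 3 ; Yuki | 5 ; Sol | 2 ; Omar | 0 ; Farid | 2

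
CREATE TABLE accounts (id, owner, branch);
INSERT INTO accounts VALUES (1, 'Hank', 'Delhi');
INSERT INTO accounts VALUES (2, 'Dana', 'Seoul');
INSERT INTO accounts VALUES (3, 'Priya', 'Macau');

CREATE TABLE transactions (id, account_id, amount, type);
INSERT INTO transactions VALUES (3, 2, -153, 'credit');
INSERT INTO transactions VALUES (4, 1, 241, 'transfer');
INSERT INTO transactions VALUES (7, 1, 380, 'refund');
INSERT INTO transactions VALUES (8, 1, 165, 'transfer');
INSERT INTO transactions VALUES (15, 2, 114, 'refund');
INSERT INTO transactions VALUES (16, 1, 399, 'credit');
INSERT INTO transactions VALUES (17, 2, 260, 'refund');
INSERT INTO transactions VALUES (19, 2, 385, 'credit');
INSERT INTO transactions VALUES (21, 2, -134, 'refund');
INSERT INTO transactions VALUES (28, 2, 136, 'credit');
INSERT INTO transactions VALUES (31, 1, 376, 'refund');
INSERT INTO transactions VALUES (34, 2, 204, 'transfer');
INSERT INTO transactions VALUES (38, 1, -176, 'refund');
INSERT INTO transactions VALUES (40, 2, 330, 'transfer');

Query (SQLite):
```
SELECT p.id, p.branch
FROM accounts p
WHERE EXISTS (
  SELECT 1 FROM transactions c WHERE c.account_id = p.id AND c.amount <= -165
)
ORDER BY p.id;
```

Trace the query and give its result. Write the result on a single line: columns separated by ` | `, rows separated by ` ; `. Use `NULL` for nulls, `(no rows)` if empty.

For each accounts row, check whether any transactions with matching account_id has amount <= -165.
Keep rows where that is true.

1 | Delhi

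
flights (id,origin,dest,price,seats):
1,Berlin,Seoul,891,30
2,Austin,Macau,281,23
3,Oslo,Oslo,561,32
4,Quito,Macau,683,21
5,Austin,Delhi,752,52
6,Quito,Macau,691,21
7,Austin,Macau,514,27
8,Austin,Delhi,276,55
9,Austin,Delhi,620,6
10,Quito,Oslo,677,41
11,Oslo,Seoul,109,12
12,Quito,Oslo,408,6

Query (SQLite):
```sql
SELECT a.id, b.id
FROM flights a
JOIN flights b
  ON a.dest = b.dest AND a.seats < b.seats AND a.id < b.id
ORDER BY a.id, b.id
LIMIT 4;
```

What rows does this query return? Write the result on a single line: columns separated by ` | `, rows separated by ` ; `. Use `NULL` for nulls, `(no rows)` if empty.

2 | 7 ; 3 | 10 ; 4 | 7 ; 5 | 8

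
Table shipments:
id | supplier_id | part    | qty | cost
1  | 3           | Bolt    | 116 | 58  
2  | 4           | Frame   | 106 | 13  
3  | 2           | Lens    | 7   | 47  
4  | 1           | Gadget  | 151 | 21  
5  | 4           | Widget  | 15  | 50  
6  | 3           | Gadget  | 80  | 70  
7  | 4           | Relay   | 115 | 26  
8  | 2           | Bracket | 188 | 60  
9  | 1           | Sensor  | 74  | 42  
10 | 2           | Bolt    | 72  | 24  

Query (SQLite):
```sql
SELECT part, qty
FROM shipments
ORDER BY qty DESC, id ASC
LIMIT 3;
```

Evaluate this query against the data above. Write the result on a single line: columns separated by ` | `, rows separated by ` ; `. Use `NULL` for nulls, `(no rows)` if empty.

Bracket | 188 ; Gadget | 151 ; Bolt | 116

Sort by qty desc, tiebreak id asc: (188, id=8), (151, id=4), (116, id=1), (115, id=7), (106, id=2), (80, id=6) …. Take first 3.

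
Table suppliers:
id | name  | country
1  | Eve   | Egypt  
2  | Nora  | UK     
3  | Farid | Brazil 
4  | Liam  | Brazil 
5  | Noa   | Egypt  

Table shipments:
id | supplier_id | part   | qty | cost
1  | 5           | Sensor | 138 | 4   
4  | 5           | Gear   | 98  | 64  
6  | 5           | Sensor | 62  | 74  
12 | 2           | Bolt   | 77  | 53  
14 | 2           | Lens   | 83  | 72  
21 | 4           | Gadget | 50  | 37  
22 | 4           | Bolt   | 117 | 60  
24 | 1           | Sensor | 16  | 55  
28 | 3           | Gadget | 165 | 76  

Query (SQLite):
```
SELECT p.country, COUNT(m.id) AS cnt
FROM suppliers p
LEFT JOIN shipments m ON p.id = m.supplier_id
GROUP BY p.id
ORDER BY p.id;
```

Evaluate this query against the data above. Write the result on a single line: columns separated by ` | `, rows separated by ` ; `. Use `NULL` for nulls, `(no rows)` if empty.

Egypt | 1 ; UK | 2 ; Brazil | 1 ; Brazil | 2 ; Egypt | 3

LEFT JOIN keeps every suppliers row; unmatched ones get NULL for shipments columns.
Group by suppliers.id and compute COUNT(m.id). COUNT(col) of an all-NULL group is 0.
  1: ids {24} → COUNT(m.id)=1
  2: ids {12, 14} → COUNT(m.id)=2
  3: ids {28} → COUNT(m.id)=1
  4: ids {21, 22} → COUNT(m.id)=2
  5: ids {1, 4, 6} → COUNT(m.id)=3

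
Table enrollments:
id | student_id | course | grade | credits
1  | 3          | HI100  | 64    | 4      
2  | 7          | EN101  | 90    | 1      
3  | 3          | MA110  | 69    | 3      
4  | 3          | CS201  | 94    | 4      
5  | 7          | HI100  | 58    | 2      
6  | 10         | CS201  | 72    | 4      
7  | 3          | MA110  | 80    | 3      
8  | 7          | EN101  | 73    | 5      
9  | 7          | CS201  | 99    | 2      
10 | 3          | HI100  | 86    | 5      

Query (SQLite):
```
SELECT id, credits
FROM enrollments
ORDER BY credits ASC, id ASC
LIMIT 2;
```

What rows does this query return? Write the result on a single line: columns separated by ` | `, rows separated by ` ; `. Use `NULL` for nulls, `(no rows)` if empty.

2 | 1 ; 5 | 2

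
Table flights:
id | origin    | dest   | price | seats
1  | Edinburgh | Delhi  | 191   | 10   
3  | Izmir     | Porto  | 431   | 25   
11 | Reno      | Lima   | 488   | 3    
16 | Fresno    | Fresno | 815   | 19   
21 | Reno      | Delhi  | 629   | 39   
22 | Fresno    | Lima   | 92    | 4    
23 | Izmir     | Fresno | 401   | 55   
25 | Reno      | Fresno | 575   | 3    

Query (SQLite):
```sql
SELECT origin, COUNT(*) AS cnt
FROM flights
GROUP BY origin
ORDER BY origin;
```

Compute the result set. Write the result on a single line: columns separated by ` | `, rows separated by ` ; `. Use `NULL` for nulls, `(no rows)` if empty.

Partition flights by origin; compute COUNT(*) within each group.
  Edinburgh: ids {1} → COUNT(*)=1
  Fresno: ids {16, 22} → COUNT(*)=2
  Izmir: ids {3, 23} → COUNT(*)=2
  Reno: ids {11, 21, 25} → COUNT(*)=3

Edinburgh | 1 ; Fresno | 2 ; Izmir | 2 ; Reno | 3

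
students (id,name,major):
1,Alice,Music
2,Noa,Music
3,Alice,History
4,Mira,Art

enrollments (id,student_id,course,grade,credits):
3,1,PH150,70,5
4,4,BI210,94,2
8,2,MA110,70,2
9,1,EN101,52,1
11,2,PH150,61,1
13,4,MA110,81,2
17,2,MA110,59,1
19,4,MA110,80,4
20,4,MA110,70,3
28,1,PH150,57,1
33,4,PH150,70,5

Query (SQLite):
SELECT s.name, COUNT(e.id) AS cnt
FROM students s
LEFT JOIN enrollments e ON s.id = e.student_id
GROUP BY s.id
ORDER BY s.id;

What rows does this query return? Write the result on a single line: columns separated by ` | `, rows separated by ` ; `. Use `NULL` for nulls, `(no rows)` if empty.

LEFT JOIN keeps every students row; unmatched ones get NULL for enrollments columns.
Group by students.id and compute COUNT(e.id). COUNT(col) of an all-NULL group is 0.
  1: ids {3, 9, 28} → COUNT(e.id)=3
  2: ids {8, 11, 17} → COUNT(e.id)=3
  3: ids {—} → COUNT(e.id)=0
  4: ids {4, 13, 19, 20, 33} → COUNT(e.id)=5

Alice | 3 ; Noa | 3 ; Alice | 0 ; Mira | 5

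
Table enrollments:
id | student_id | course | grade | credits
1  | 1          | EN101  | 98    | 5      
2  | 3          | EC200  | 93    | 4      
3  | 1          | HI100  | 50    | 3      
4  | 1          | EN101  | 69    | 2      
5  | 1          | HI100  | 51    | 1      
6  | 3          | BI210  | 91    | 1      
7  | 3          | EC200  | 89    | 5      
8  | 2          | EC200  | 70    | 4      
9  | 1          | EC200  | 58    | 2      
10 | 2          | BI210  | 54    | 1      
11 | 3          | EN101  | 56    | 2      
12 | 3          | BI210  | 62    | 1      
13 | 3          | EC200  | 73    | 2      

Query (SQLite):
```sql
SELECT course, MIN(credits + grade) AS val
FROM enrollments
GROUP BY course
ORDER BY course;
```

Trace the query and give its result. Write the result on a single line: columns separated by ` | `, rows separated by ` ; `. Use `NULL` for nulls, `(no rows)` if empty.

BI210 | 55 ; EC200 | 60 ; EN101 | 58 ; HI100 | 52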